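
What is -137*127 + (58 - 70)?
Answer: -17411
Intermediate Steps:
-137*127 + (58 - 70) = -17399 - 12 = -17411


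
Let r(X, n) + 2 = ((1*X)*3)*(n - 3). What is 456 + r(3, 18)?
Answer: 589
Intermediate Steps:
r(X, n) = -2 + 3*X*(-3 + n) (r(X, n) = -2 + ((1*X)*3)*(n - 3) = -2 + (X*3)*(-3 + n) = -2 + (3*X)*(-3 + n) = -2 + 3*X*(-3 + n))
456 + r(3, 18) = 456 + (-2 - 9*3 + 3*3*18) = 456 + (-2 - 27 + 162) = 456 + 133 = 589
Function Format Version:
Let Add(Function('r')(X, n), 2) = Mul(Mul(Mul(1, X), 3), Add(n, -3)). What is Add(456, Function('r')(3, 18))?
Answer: 589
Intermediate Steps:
Function('r')(X, n) = Add(-2, Mul(3, X, Add(-3, n))) (Function('r')(X, n) = Add(-2, Mul(Mul(Mul(1, X), 3), Add(n, -3))) = Add(-2, Mul(Mul(X, 3), Add(-3, n))) = Add(-2, Mul(Mul(3, X), Add(-3, n))) = Add(-2, Mul(3, X, Add(-3, n))))
Add(456, Function('r')(3, 18)) = Add(456, Add(-2, Mul(-9, 3), Mul(3, 3, 18))) = Add(456, Add(-2, -27, 162)) = Add(456, 133) = 589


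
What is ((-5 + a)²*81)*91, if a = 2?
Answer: 66339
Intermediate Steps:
((-5 + a)²*81)*91 = ((-5 + 2)²*81)*91 = ((-3)²*81)*91 = (9*81)*91 = 729*91 = 66339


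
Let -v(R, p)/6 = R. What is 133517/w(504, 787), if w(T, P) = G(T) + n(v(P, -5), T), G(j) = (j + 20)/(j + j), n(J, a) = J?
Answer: -33646284/1189813 ≈ -28.279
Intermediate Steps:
v(R, p) = -6*R
G(j) = (20 + j)/(2*j) (G(j) = (20 + j)/((2*j)) = (20 + j)*(1/(2*j)) = (20 + j)/(2*j))
w(T, P) = -6*P + (20 + T)/(2*T) (w(T, P) = (20 + T)/(2*T) - 6*P = -6*P + (20 + T)/(2*T))
133517/w(504, 787) = 133517/(½ - 6*787 + 10/504) = 133517/(½ - 4722 + 10*(1/504)) = 133517/(½ - 4722 + 5/252) = 133517/(-1189813/252) = 133517*(-252/1189813) = -33646284/1189813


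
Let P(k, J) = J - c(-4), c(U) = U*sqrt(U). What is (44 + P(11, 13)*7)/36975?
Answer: 9/2465 + 56*I/36975 ≈ 0.0036511 + 0.0015145*I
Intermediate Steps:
c(U) = U**(3/2)
P(k, J) = J + 8*I (P(k, J) = J - (-4)**(3/2) = J - (-8)*I = J + 8*I)
(44 + P(11, 13)*7)/36975 = (44 + (13 + 8*I)*7)/36975 = (44 + (91 + 56*I))*(1/36975) = (135 + 56*I)*(1/36975) = 9/2465 + 56*I/36975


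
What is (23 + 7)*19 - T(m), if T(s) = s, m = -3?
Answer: 573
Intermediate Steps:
(23 + 7)*19 - T(m) = (23 + 7)*19 - 1*(-3) = 30*19 + 3 = 570 + 3 = 573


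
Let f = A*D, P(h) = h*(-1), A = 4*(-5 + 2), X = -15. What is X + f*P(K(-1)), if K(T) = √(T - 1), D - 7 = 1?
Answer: -15 + 96*I*√2 ≈ -15.0 + 135.76*I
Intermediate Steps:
D = 8 (D = 7 + 1 = 8)
K(T) = √(-1 + T)
A = -12 (A = 4*(-3) = -12)
P(h) = -h
f = -96 (f = -12*8 = -96)
X + f*P(K(-1)) = -15 - (-96)*√(-1 - 1) = -15 - (-96)*√(-2) = -15 - (-96)*I*√2 = -15 + 96*I*√2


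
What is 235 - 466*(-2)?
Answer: 1167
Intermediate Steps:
235 - 466*(-2) = 235 + 932 = 1167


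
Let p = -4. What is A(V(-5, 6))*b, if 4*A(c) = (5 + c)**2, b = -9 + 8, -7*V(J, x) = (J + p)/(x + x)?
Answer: -20449/3136 ≈ -6.5207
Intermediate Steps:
V(J, x) = -(-4 + J)/(14*x) (V(J, x) = -(J - 4)/(7*(x + x)) = -(-4 + J)/(7*(2*x)) = -(-4 + J)*1/(2*x)/7 = -(-4 + J)/(14*x))
b = -1
A(c) = (5 + c)**2/4
A(V(-5, 6))*b = ((5 + (1/14)*(4 - 1*(-5))/6)**2/4)*(-1) = ((5 + (1/14)*(1/6)*(4 + 5))**2/4)*(-1) = ((5 + (1/14)*(1/6)*9)**2/4)*(-1) = ((5 + 3/28)**2/4)*(-1) = ((143/28)**2/4)*(-1) = ((1/4)*(20449/784))*(-1) = (20449/3136)*(-1) = -20449/3136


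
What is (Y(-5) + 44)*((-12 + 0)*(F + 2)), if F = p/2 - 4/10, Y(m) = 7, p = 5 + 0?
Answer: -12546/5 ≈ -2509.2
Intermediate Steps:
p = 5
F = 21/10 (F = 5/2 - 4/10 = 5*(½) - 4*⅒ = 5/2 - ⅖ = 21/10 ≈ 2.1000)
(Y(-5) + 44)*((-12 + 0)*(F + 2)) = (7 + 44)*((-12 + 0)*(21/10 + 2)) = 51*(-12*41/10) = 51*(-246/5) = -12546/5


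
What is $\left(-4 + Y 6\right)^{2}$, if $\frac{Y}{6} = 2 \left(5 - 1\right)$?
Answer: $80656$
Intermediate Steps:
$Y = 48$ ($Y = 6 \cdot 2 \left(5 - 1\right) = 6 \cdot 2 \cdot 4 = 6 \cdot 8 = 48$)
$\left(-4 + Y 6\right)^{2} = \left(-4 + 48 \cdot 6\right)^{2} = \left(-4 + 288\right)^{2} = 284^{2} = 80656$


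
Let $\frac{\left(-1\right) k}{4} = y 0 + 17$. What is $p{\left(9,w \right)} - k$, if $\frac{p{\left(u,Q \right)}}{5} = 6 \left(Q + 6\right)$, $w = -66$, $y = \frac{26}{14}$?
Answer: $-1732$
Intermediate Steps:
$y = \frac{13}{7}$ ($y = 26 \cdot \frac{1}{14} = \frac{13}{7} \approx 1.8571$)
$k = -68$ ($k = - 4 \left(\frac{13}{7} \cdot 0 + 17\right) = - 4 \left(0 + 17\right) = \left(-4\right) 17 = -68$)
$p{\left(u,Q \right)} = 180 + 30 Q$ ($p{\left(u,Q \right)} = 5 \cdot 6 \left(Q + 6\right) = 5 \cdot 6 \left(6 + Q\right) = 5 \left(36 + 6 Q\right) = 180 + 30 Q$)
$p{\left(9,w \right)} - k = \left(180 + 30 \left(-66\right)\right) - -68 = \left(180 - 1980\right) + 68 = -1800 + 68 = -1732$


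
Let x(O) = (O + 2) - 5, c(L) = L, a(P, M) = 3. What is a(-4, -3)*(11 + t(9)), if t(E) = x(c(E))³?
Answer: 681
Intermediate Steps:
x(O) = -3 + O (x(O) = (2 + O) - 5 = -3 + O)
t(E) = (-3 + E)³
a(-4, -3)*(11 + t(9)) = 3*(11 + (-3 + 9)³) = 3*(11 + 6³) = 3*(11 + 216) = 3*227 = 681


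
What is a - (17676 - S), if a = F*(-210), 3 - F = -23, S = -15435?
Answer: -38571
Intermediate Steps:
F = 26 (F = 3 - 1*(-23) = 3 + 23 = 26)
a = -5460 (a = 26*(-210) = -5460)
a - (17676 - S) = -5460 - (17676 - 1*(-15435)) = -5460 - (17676 + 15435) = -5460 - 1*33111 = -5460 - 33111 = -38571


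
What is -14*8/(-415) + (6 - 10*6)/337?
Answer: 15334/139855 ≈ 0.10964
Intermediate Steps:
-14*8/(-415) + (6 - 10*6)/337 = -112*(-1/415) + (6 - 60)*(1/337) = 112/415 - 54*1/337 = 112/415 - 54/337 = 15334/139855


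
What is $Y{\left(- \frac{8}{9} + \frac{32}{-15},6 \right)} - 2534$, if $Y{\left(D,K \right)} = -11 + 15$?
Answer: $-2530$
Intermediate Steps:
$Y{\left(D,K \right)} = 4$
$Y{\left(- \frac{8}{9} + \frac{32}{-15},6 \right)} - 2534 = 4 - 2534 = -2530$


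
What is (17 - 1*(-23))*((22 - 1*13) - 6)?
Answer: 120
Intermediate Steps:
(17 - 1*(-23))*((22 - 1*13) - 6) = (17 + 23)*((22 - 13) - 6) = 40*(9 - 6) = 40*3 = 120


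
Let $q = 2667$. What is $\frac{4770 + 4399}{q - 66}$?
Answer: $\frac{9169}{2601} \approx 3.5252$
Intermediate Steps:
$\frac{4770 + 4399}{q - 66} = \frac{4770 + 4399}{2667 - 66} = \frac{9169}{2601}$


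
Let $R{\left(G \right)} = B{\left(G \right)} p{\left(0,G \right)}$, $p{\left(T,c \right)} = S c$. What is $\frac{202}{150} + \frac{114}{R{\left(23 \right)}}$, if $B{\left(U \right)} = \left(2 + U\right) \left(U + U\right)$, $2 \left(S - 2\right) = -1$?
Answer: $\frac{53543}{39675} \approx 1.3495$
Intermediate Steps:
$S = \frac{3}{2}$ ($S = 2 + \frac{1}{2} \left(-1\right) = 2 - \frac{1}{2} = \frac{3}{2} \approx 1.5$)
$p{\left(T,c \right)} = \frac{3 c}{2}$
$B{\left(U \right)} = 2 U \left(2 + U\right)$ ($B{\left(U \right)} = \left(2 + U\right) 2 U = 2 U \left(2 + U\right)$)
$R{\left(G \right)} = 3 G^{2} \left(2 + G\right)$ ($R{\left(G \right)} = 2 G \left(2 + G\right) \frac{3 G}{2} = 3 G^{2} \left(2 + G\right)$)
$\frac{202}{150} + \frac{114}{R{\left(23 \right)}} = \frac{202}{150} + \frac{114}{3 \cdot 23^{2} \left(2 + 23\right)} = 202 \cdot \frac{1}{150} + \frac{114}{3 \cdot 529 \cdot 25} = \frac{101}{75} + \frac{114}{39675} = \frac{101}{75} + 114 \cdot \frac{1}{39675} = \frac{101}{75} + \frac{38}{13225} = \frac{53543}{39675}$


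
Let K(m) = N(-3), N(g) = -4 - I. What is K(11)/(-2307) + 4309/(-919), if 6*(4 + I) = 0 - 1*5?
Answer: -59649773/12720798 ≈ -4.6892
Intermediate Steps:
I = -29/6 (I = -4 + (0 - 1*5)/6 = -4 + (0 - 5)/6 = -4 + (⅙)*(-5) = -4 - ⅚ = -29/6 ≈ -4.8333)
N(g) = ⅚ (N(g) = -4 - 1*(-29/6) = -4 + 29/6 = ⅚)
K(m) = ⅚
K(11)/(-2307) + 4309/(-919) = (⅚)/(-2307) + 4309/(-919) = (⅚)*(-1/2307) + 4309*(-1/919) = -5/13842 - 4309/919 = -59649773/12720798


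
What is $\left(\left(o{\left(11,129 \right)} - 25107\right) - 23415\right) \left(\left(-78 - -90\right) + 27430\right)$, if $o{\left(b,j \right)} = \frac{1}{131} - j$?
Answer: $- \frac{174895549760}{131} \approx -1.3351 \cdot 10^{9}$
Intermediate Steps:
$o{\left(b,j \right)} = \frac{1}{131} - j$
$\left(\left(o{\left(11,129 \right)} - 25107\right) - 23415\right) \left(\left(-78 - -90\right) + 27430\right) = \left(\left(\left(\frac{1}{131} - 129\right) - 25107\right) - 23415\right) \left(\left(-78 - -90\right) + 27430\right) = \left(\left(\left(\frac{1}{131} - 129\right) - 25107\right) - 23415\right) \left(\left(-78 + 90\right) + 27430\right) = \left(\left(- \frac{16898}{131} - 25107\right) - 23415\right) \left(12 + 27430\right) = \left(- \frac{3305915}{131} - 23415\right) 27442 = \left(- \frac{6373280}{131}\right) 27442 = - \frac{174895549760}{131}$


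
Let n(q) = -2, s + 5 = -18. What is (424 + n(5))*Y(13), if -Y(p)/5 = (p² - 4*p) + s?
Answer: -198340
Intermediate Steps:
s = -23 (s = -5 - 18 = -23)
Y(p) = 115 - 5*p² + 20*p (Y(p) = -5*((p² - 4*p) - 23) = -5*(-23 + p² - 4*p) = 115 - 5*p² + 20*p)
(424 + n(5))*Y(13) = (424 - 2)*(115 - 5*13² + 20*13) = 422*(115 - 5*169 + 260) = 422*(115 - 845 + 260) = 422*(-470) = -198340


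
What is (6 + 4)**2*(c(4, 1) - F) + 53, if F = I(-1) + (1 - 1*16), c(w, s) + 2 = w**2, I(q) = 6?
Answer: 2353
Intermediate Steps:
c(w, s) = -2 + w**2
F = -9 (F = 6 + (1 - 1*16) = 6 + (1 - 16) = 6 - 15 = -9)
(6 + 4)**2*(c(4, 1) - F) + 53 = (6 + 4)**2*((-2 + 4**2) - 1*(-9)) + 53 = 10**2*((-2 + 16) + 9) + 53 = 100*(14 + 9) + 53 = 100*23 + 53 = 2300 + 53 = 2353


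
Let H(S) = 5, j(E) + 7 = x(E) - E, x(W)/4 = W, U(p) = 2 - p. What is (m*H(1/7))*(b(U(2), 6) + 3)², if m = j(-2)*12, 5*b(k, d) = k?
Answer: -7020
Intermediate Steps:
x(W) = 4*W
b(k, d) = k/5
j(E) = -7 + 3*E (j(E) = -7 + (4*E - E) = -7 + 3*E)
m = -156 (m = (-7 + 3*(-2))*12 = (-7 - 6)*12 = -13*12 = -156)
(m*H(1/7))*(b(U(2), 6) + 3)² = (-156*5)*((2 - 1*2)/5 + 3)² = -780*((2 - 2)/5 + 3)² = -780*((⅕)*0 + 3)² = -780*(0 + 3)² = -780*3² = -780*9 = -7020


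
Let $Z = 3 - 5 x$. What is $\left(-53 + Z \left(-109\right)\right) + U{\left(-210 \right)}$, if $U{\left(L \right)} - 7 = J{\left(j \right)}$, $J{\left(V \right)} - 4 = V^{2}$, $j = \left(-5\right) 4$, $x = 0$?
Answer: $31$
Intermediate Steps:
$j = -20$
$Z = 3$ ($Z = 3 - 0 = 3 + 0 = 3$)
$J{\left(V \right)} = 4 + V^{2}$
$U{\left(L \right)} = 411$ ($U{\left(L \right)} = 7 + \left(4 + \left(-20\right)^{2}\right) = 7 + \left(4 + 400\right) = 7 + 404 = 411$)
$\left(-53 + Z \left(-109\right)\right) + U{\left(-210 \right)} = \left(-53 + 3 \left(-109\right)\right) + 411 = \left(-53 - 327\right) + 411 = -380 + 411 = 31$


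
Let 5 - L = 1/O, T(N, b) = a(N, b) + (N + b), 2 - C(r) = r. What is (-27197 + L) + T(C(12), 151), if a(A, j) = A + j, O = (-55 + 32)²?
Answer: -14235391/529 ≈ -26910.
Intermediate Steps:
C(r) = 2 - r
O = 529 (O = (-23)² = 529)
T(N, b) = 2*N + 2*b (T(N, b) = (N + b) + (N + b) = 2*N + 2*b)
L = 2644/529 (L = 5 - 1/529 = 2644/529 ≈ 4.9981)
(-27197 + L) + T(C(12), 151) = (-27197 + 2644/529) + (2*(2 - 1*12) + 2*151) = -14384569/529 + (2*(2 - 12) + 302) = -14384569/529 + (2*(-10) + 302) = -14384569/529 + (-20 + 302) = -14384569/529 + 282 = -14235391/529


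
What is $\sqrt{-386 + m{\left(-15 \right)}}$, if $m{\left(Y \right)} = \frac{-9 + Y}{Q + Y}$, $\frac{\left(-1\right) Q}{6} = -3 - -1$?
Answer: $3 i \sqrt{42} \approx 19.442 i$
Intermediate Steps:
$Q = 12$ ($Q = - 6 \left(-3 - -1\right) = - 6 \left(-3 + 1\right) = \left(-6\right) \left(-2\right) = 12$)
$m{\left(Y \right)} = \frac{-9 + Y}{12 + Y}$
$\sqrt{-386 + m{\left(-15 \right)}} = \sqrt{-386 + \frac{-9 - 15}{12 - 15}} = \sqrt{-386 + \frac{1}{-3} \left(-24\right)} = \sqrt{-386 - -8} = \sqrt{-386 + 8} = \sqrt{-378} = 3 i \sqrt{42}$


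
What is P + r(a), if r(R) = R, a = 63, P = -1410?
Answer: -1347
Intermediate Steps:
P + r(a) = -1410 + 63 = -1347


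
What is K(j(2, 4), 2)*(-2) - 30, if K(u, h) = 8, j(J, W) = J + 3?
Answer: -46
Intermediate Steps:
j(J, W) = 3 + J
K(j(2, 4), 2)*(-2) - 30 = 8*(-2) - 30 = -16 - 30 = -46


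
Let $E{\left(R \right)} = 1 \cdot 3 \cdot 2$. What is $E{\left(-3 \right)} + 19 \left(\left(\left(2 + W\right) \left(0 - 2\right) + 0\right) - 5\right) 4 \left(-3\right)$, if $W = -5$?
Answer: $-222$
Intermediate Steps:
$E{\left(R \right)} = 6$ ($E{\left(R \right)} = 3 \cdot 2 = 6$)
$E{\left(-3 \right)} + 19 \left(\left(\left(2 + W\right) \left(0 - 2\right) + 0\right) - 5\right) 4 \left(-3\right) = 6 + 19 \left(\left(\left(2 - 5\right) \left(0 - 2\right) + 0\right) - 5\right) 4 \left(-3\right) = 6 + 19 \left(\left(\left(-3\right) \left(-2\right) + 0\right) - 5\right) 4 \left(-3\right) = 6 + 19 \left(\left(6 + 0\right) - 5\right) 4 \left(-3\right) = 6 + 19 \left(6 - 5\right) 4 \left(-3\right) = 6 + 19 \cdot 1 \cdot 4 \left(-3\right) = 6 + 19 \cdot 4 \left(-3\right) = 6 + 19 \left(-12\right) = 6 - 228 = -222$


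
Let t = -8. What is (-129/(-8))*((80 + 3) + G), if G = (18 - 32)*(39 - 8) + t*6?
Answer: -51471/8 ≈ -6433.9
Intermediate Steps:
G = -482 (G = (18 - 32)*(39 - 8) - 8*6 = -14*31 - 48 = -434 - 48 = -482)
(-129/(-8))*((80 + 3) + G) = (-129/(-8))*((80 + 3) - 482) = (-129*(-1/8))*(83 - 482) = (129/8)*(-399) = -51471/8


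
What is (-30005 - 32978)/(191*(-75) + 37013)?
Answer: -62983/22688 ≈ -2.7761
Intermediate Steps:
(-30005 - 32978)/(191*(-75) + 37013) = -62983/(-14325 + 37013) = -62983/22688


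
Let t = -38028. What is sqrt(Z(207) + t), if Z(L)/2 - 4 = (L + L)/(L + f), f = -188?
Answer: 4*I*sqrt(856843)/19 ≈ 194.88*I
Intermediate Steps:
Z(L) = 8 + 4*L/(-188 + L) (Z(L) = 8 + 2*((L + L)/(L - 188)) = 8 + 2*((2*L)/(-188 + L)) = 8 + 2*(2*L/(-188 + L)) = 8 + 4*L/(-188 + L))
sqrt(Z(207) + t) = sqrt(4*(-376 + 3*207)/(-188 + 207) - 38028) = sqrt(4*(-376 + 621)/19 - 38028) = sqrt(4*(1/19)*245 - 38028) = sqrt(980/19 - 38028) = sqrt(-721552/19) = 4*I*sqrt(856843)/19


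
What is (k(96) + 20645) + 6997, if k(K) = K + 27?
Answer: 27765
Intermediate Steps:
k(K) = 27 + K
(k(96) + 20645) + 6997 = ((27 + 96) + 20645) + 6997 = (123 + 20645) + 6997 = 20768 + 6997 = 27765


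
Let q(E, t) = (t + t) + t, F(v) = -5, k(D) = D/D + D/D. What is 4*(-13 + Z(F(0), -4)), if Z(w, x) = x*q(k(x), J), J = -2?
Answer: 44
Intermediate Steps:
k(D) = 2 (k(D) = 1 + 1 = 2)
q(E, t) = 3*t (q(E, t) = 2*t + t = 3*t)
Z(w, x) = -6*x (Z(w, x) = x*(3*(-2)) = x*(-6) = -6*x)
4*(-13 + Z(F(0), -4)) = 4*(-13 - 6*(-4)) = 4*(-13 + 24) = 4*11 = 44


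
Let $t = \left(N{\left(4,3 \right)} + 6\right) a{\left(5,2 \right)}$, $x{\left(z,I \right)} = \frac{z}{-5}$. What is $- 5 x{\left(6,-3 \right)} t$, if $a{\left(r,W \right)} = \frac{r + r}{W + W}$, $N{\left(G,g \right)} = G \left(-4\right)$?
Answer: $-150$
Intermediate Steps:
$N{\left(G,g \right)} = - 4 G$
$x{\left(z,I \right)} = - \frac{z}{5}$ ($x{\left(z,I \right)} = z \left(- \frac{1}{5}\right) = - \frac{z}{5}$)
$a{\left(r,W \right)} = \frac{r}{W}$ ($a{\left(r,W \right)} = \frac{2 r}{2 W} = 2 r \frac{1}{2 W} = \frac{r}{W}$)
$t = -25$ ($t = \left(\left(-4\right) 4 + 6\right) \frac{5}{2} = \left(-16 + 6\right) 5 \cdot \frac{1}{2} = \left(-10\right) \frac{5}{2} = -25$)
$- 5 x{\left(6,-3 \right)} t = - 5 \left(\left(- \frac{1}{5}\right) 6\right) \left(-25\right) = \left(-5\right) \left(- \frac{6}{5}\right) \left(-25\right) = 6 \left(-25\right) = -150$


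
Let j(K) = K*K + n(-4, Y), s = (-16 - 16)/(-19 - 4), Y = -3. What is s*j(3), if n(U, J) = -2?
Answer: 224/23 ≈ 9.7391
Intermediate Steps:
s = 32/23 (s = -32/(-23) = -32*(-1/23) = 32/23 ≈ 1.3913)
j(K) = -2 + K**2 (j(K) = K*K - 2 = K**2 - 2 = -2 + K**2)
s*j(3) = 32*(-2 + 3**2)/23 = 32*(-2 + 9)/23 = (32/23)*7 = 224/23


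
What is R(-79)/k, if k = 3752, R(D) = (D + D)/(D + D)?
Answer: 1/3752 ≈ 0.00026652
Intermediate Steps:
R(D) = 1 (R(D) = (2*D)/((2*D)) = (2*D)*(1/(2*D)) = 1)
R(-79)/k = 1/3752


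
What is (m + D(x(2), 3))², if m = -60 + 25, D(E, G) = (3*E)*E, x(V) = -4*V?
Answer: 24649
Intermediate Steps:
D(E, G) = 3*E²
m = -35
(m + D(x(2), 3))² = (-35 + 3*(-4*2)²)² = (-35 + 3*(-8)²)² = (-35 + 3*64)² = (-35 + 192)² = 157² = 24649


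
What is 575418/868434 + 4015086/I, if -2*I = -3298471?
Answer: 50986632049/16462668761 ≈ 3.0971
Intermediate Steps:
I = 3298471/2 (I = -1/2*(-3298471) = 3298471/2 ≈ 1.6492e+6)
575418/868434 + 4015086/I = 575418/868434 + 4015086/(3298471/2) = 575418*(1/868434) + 4015086*(2/3298471) = 3307/4991 + 8030172/3298471 = 50986632049/16462668761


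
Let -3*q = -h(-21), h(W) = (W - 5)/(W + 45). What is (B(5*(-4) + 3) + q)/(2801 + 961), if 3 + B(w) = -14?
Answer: -625/135432 ≈ -0.0046149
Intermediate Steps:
B(w) = -17 (B(w) = -3 - 14 = -17)
h(W) = (-5 + W)/(45 + W)
q = -13/36 (q = -(-1)*(-5 - 21)/(45 - 21)/3 = -(-1)*-26/24/3 = -(-1)*(1/24)*(-26)/3 = -(-1)*(-13)/(3*12) = -⅓*13/12 = -13/36 ≈ -0.36111)
(B(5*(-4) + 3) + q)/(2801 + 961) = (-17 - 13/36)/(2801 + 961) = -625/36/3762 = -625/36*1/3762 = -625/135432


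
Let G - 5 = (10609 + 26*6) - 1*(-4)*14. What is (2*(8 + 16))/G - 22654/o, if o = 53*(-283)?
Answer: 122986078/81189587 ≈ 1.5148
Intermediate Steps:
o = -14999
G = 10826 (G = 5 + ((10609 + 26*6) - 1*(-4)*14) = 5 + ((10609 + 156) + 4*14) = 5 + (10765 + 56) = 5 + 10821 = 10826)
(2*(8 + 16))/G - 22654/o = (2*(8 + 16))/10826 - 22654/(-14999) = (2*24)*(1/10826) - 22654*(-1/14999) = 48*(1/10826) + 22654/14999 = 24/5413 + 22654/14999 = 122986078/81189587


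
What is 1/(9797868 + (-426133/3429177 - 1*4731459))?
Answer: 3429177/17373612789260 ≈ 1.9738e-7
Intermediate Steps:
1/(9797868 + (-426133/3429177 - 1*4731459)) = 1/(9797868 + (-426133*1/3429177 - 4731459)) = 1/(9797868 + (-426133/3429177 - 4731459)) = 1/(9797868 - 16225010805376/3429177) = 1/(17373612789260/3429177) = 3429177/17373612789260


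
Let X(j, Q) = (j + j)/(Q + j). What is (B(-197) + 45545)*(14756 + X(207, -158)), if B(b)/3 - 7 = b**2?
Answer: 117195131794/49 ≈ 2.3917e+9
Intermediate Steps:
X(j, Q) = 2*j/(Q + j) (X(j, Q) = (2*j)/(Q + j) = 2*j/(Q + j))
B(b) = 21 + 3*b**2
(B(-197) + 45545)*(14756 + X(207, -158)) = ((21 + 3*(-197)**2) + 45545)*(14756 + 2*207/(-158 + 207)) = ((21 + 3*38809) + 45545)*(14756 + 2*207/49) = ((21 + 116427) + 45545)*(14756 + 2*207*(1/49)) = (116448 + 45545)*(14756 + 414/49) = 161993*(723458/49) = 117195131794/49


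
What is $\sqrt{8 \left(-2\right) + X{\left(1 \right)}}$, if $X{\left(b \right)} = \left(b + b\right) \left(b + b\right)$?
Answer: $2 i \sqrt{3} \approx 3.4641 i$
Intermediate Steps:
$X{\left(b \right)} = 4 b^{2}$ ($X{\left(b \right)} = 2 b 2 b = 4 b^{2}$)
$\sqrt{8 \left(-2\right) + X{\left(1 \right)}} = \sqrt{8 \left(-2\right) + 4 \cdot 1^{2}} = \sqrt{-16 + 4 \cdot 1} = \sqrt{-16 + 4} = \sqrt{-12} = 2 i \sqrt{3}$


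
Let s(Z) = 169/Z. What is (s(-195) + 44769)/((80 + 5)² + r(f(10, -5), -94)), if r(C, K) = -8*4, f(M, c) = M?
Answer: 671522/107895 ≈ 6.2238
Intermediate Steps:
r(C, K) = -32
(s(-195) + 44769)/((80 + 5)² + r(f(10, -5), -94)) = (169/(-195) + 44769)/((80 + 5)² - 32) = (169*(-1/195) + 44769)/(85² - 32) = (-13/15 + 44769)/(7225 - 32) = (671522/15)/7193 = (671522/15)*(1/7193) = 671522/107895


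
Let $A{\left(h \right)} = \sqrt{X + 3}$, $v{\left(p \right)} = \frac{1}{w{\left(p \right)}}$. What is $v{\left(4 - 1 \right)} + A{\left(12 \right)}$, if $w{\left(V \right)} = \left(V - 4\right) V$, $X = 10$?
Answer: $- \frac{1}{3} + \sqrt{13} \approx 3.2722$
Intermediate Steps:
$w{\left(V \right)} = V \left(-4 + V\right)$ ($w{\left(V \right)} = \left(-4 + V\right) V = V \left(-4 + V\right)$)
$v{\left(p \right)} = \frac{1}{p \left(-4 + p\right)}$
$A{\left(h \right)} = \sqrt{13}$ ($A{\left(h \right)} = \sqrt{10 + 3} = \sqrt{13}$)
$v{\left(4 - 1 \right)} + A{\left(12 \right)} = \frac{1}{\left(4 - 1\right) \left(-4 + \left(4 - 1\right)\right)} + \sqrt{13} = \frac{1}{3 \left(-4 + 3\right)} + \sqrt{13} = \frac{1}{3 \left(-1\right)} + \sqrt{13} = \frac{1}{3} \left(-1\right) + \sqrt{13} = - \frac{1}{3} + \sqrt{13}$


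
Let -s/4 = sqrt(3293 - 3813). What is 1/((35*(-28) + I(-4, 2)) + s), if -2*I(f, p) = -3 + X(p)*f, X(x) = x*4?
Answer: -770/747781 + 32*I*sqrt(130)/3738905 ≈ -0.0010297 + 9.7584e-5*I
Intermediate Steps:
X(x) = 4*x
s = -8*I*sqrt(130) (s = -4*sqrt(3293 - 3813) = -8*I*sqrt(130) ≈ -91.214*I)
I(f, p) = 3/2 - 2*f*p (I(f, p) = -(-3 + (4*p)*f)/2 = -(-3 + 4*f*p)/2 = 3/2 - 2*f*p)
1/((35*(-28) + I(-4, 2)) + s) = 1/((35*(-28) + (3/2 - 2*(-4)*2)) - 8*I*sqrt(130)) = 1/((-980 + (3/2 + 16)) - 8*I*sqrt(130)) = 1/((-980 + 35/2) - 8*I*sqrt(130)) = 1/(-1925/2 - 8*I*sqrt(130))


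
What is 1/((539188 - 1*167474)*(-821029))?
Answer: -1/305187973706 ≈ -3.2767e-12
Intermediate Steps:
1/((539188 - 1*167474)*(-821029)) = -1/821029/(539188 - 167474) = -1/821029/371714 = (1/371714)*(-1/821029) = -1/305187973706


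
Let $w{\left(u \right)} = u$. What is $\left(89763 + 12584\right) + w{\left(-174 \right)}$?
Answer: $102173$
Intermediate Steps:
$\left(89763 + 12584\right) + w{\left(-174 \right)} = \left(89763 + 12584\right) - 174 = 102347 - 174 = 102173$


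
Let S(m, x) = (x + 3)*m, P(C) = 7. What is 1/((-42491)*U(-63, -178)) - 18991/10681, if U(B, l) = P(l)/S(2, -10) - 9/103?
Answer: -8876212365/4992310081 ≈ -1.7780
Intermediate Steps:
S(m, x) = m*(3 + x) (S(m, x) = (3 + x)*m = m*(3 + x))
U(B, l) = -121/206 (U(B, l) = 7/((2*(3 - 10))) - 9/103 = 7/((2*(-7))) - 9*1/103 = 7/(-14) - 9/103 = 7*(-1/14) - 9/103 = -½ - 9/103 = -121/206)
1/((-42491)*U(-63, -178)) - 18991/10681 = 1/((-42491)*(-121/206)) - 18991/10681 = -1/42491*(-206/121) - 18991*1/10681 = 206/5141411 - 18991/10681 = -8876212365/4992310081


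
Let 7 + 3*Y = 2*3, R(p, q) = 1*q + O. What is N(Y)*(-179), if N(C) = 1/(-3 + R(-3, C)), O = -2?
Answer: 537/16 ≈ 33.563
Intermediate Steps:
R(p, q) = -2 + q (R(p, q) = 1*q - 2 = q - 2 = -2 + q)
Y = -1/3 (Y = -7/3 + (2*3)/3 = -7/3 + (1/3)*6 = -7/3 + 2 = -1/3 ≈ -0.33333)
N(C) = 1/(-5 + C) (N(C) = 1/(-3 + (-2 + C)) = 1/(-5 + C))
N(Y)*(-179) = -179/(-5 - 1/3) = -179/(-16/3) = -3/16*(-179) = 537/16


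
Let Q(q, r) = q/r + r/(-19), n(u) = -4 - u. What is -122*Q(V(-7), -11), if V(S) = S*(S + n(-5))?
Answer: 82594/209 ≈ 395.19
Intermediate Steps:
V(S) = S*(1 + S) (V(S) = S*(S + (-4 - 1*(-5))) = S*(S + (-4 + 5)) = S*(S + 1) = S*(1 + S))
Q(q, r) = -r/19 + q/r (Q(q, r) = q/r + r*(-1/19) = q/r - r/19 = -r/19 + q/r)
-122*Q(V(-7), -11) = -122*(-1/19*(-11) - 7*(1 - 7)/(-11)) = -122*(11/19 - 7*(-6)*(-1/11)) = -122*(11/19 + 42*(-1/11)) = -122*(11/19 - 42/11) = -122*(-677/209) = 82594/209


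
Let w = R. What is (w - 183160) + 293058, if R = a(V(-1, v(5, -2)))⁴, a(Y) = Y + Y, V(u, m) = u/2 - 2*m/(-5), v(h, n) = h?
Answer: 109979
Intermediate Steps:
V(u, m) = u/2 + 2*m/5 (V(u, m) = u*(½) - 2*m*(-⅕) = u/2 + 2*m/5)
a(Y) = 2*Y
R = 81 (R = (2*((½)*(-1) + (⅖)*5))⁴ = (2*(-½ + 2))⁴ = (2*(3/2))⁴ = 3⁴ = 81)
w = 81
(w - 183160) + 293058 = (81 - 183160) + 293058 = -183079 + 293058 = 109979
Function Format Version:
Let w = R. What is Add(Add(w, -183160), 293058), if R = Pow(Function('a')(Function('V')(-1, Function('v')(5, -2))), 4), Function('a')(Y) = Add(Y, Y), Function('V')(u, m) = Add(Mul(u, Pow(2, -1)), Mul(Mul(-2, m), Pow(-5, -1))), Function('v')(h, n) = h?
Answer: 109979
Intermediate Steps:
Function('V')(u, m) = Add(Mul(Rational(1, 2), u), Mul(Rational(2, 5), m)) (Function('V')(u, m) = Add(Mul(u, Rational(1, 2)), Mul(Mul(-2, m), Rational(-1, 5))) = Add(Mul(Rational(1, 2), u), Mul(Rational(2, 5), m)))
Function('a')(Y) = Mul(2, Y)
R = 81 (R = Pow(Mul(2, Add(Mul(Rational(1, 2), -1), Mul(Rational(2, 5), 5))), 4) = Pow(Mul(2, Add(Rational(-1, 2), 2)), 4) = Pow(Mul(2, Rational(3, 2)), 4) = Pow(3, 4) = 81)
w = 81
Add(Add(w, -183160), 293058) = Add(Add(81, -183160), 293058) = Add(-183079, 293058) = 109979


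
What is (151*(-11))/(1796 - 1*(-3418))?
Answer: -151/474 ≈ -0.31857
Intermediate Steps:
(151*(-11))/(1796 - 1*(-3418)) = -1661/(1796 + 3418) = -1661/5214 = -1661*1/5214 = -151/474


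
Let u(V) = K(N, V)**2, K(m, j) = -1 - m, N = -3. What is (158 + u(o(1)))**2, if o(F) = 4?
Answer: 26244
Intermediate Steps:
u(V) = 4 (u(V) = (-1 - 1*(-3))**2 = (-1 + 3)**2 = 2**2 = 4)
(158 + u(o(1)))**2 = (158 + 4)**2 = 162**2 = 26244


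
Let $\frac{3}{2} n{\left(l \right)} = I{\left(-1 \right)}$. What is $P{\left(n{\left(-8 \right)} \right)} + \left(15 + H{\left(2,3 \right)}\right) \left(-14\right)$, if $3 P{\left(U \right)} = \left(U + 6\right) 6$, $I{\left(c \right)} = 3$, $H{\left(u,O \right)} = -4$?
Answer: $-138$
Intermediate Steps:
$n{\left(l \right)} = 2$ ($n{\left(l \right)} = \frac{2}{3} \cdot 3 = 2$)
$P{\left(U \right)} = 12 + 2 U$ ($P{\left(U \right)} = \frac{\left(U + 6\right) 6}{3} = \frac{\left(6 + U\right) 6}{3} = \frac{36 + 6 U}{3} = 12 + 2 U$)
$P{\left(n{\left(-8 \right)} \right)} + \left(15 + H{\left(2,3 \right)}\right) \left(-14\right) = \left(12 + 2 \cdot 2\right) + \left(15 - 4\right) \left(-14\right) = \left(12 + 4\right) + 11 \left(-14\right) = 16 - 154 = -138$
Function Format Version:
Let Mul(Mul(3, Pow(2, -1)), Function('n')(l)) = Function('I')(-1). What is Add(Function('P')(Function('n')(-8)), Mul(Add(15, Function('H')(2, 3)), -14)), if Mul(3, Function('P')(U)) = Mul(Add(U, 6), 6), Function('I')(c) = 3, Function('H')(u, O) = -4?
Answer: -138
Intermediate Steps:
Function('n')(l) = 2 (Function('n')(l) = Mul(Rational(2, 3), 3) = 2)
Function('P')(U) = Add(12, Mul(2, U)) (Function('P')(U) = Mul(Rational(1, 3), Mul(Add(U, 6), 6)) = Mul(Rational(1, 3), Mul(Add(6, U), 6)) = Mul(Rational(1, 3), Add(36, Mul(6, U))) = Add(12, Mul(2, U)))
Add(Function('P')(Function('n')(-8)), Mul(Add(15, Function('H')(2, 3)), -14)) = Add(Add(12, Mul(2, 2)), Mul(Add(15, -4), -14)) = Add(Add(12, 4), Mul(11, -14)) = Add(16, -154) = -138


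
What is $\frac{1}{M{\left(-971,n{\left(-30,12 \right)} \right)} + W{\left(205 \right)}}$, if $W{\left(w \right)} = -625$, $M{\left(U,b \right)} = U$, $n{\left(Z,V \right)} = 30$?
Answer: $- \frac{1}{1596} \approx -0.00062657$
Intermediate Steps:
$\frac{1}{M{\left(-971,n{\left(-30,12 \right)} \right)} + W{\left(205 \right)}} = \frac{1}{-971 - 625} = \frac{1}{-1596} = - \frac{1}{1596}$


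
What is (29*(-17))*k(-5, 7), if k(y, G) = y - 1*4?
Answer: 4437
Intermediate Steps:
k(y, G) = -4 + y (k(y, G) = y - 4 = -4 + y)
(29*(-17))*k(-5, 7) = (29*(-17))*(-4 - 5) = -493*(-9) = 4437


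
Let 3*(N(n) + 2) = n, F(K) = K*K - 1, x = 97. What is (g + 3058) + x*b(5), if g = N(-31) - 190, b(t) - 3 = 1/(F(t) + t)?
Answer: 274051/87 ≈ 3150.0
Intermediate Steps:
F(K) = -1 + K**2 (F(K) = K**2 - 1 = -1 + K**2)
b(t) = 3 + 1/(-1 + t + t**2) (b(t) = 3 + 1/((-1 + t**2) + t) = 3 + 1/(-1 + t + t**2))
N(n) = -2 + n/3
g = -607/3 (g = (-2 + (1/3)*(-31)) - 190 = (-2 - 31/3) - 190 = -37/3 - 190 = -607/3 ≈ -202.33)
(g + 3058) + x*b(5) = (-607/3 + 3058) + 97*((-2 + 3*5 + 3*5**2)/(-1 + 5 + 5**2)) = 8567/3 + 97*((-2 + 15 + 3*25)/(-1 + 5 + 25)) = 8567/3 + 97*((-2 + 15 + 75)/29) = 8567/3 + 97*((1/29)*88) = 8567/3 + 97*(88/29) = 8567/3 + 8536/29 = 274051/87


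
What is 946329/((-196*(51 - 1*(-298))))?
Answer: -946329/68404 ≈ -13.834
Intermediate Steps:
946329/((-196*(51 - 1*(-298)))) = 946329/((-196*(51 + 298))) = 946329/((-196*349)) = 946329/(-68404) = 946329*(-1/68404) = -946329/68404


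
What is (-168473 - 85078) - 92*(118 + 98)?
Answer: -273423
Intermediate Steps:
(-168473 - 85078) - 92*(118 + 98) = -253551 - 92*216 = -253551 - 19872 = -273423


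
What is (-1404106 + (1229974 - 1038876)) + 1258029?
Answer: 45021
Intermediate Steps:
(-1404106 + (1229974 - 1038876)) + 1258029 = (-1404106 + 191098) + 1258029 = -1213008 + 1258029 = 45021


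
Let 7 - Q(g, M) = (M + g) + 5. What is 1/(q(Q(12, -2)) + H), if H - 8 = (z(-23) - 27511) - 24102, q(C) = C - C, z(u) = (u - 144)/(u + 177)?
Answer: -154/7947337 ≈ -1.9378e-5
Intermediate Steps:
z(u) = (-144 + u)/(177 + u)
Q(g, M) = 2 - M - g (Q(g, M) = 7 - ((M + g) + 5) = 7 - (5 + M + g) = 7 + (-5 - M - g) = 2 - M - g)
q(C) = 0
H = -7947337/154 (H = 8 + (((-144 - 23)/(177 - 23) - 27511) - 24102) = 8 + ((-167/154 - 27511) - 24102) = 8 + (-4236861/154 - 24102) = 8 - 7948569/154 = -7947337/154 ≈ -51606.)
1/(q(Q(12, -2)) + H) = 1/(0 - 7947337/154) = 1/(-7947337/154) = -154/7947337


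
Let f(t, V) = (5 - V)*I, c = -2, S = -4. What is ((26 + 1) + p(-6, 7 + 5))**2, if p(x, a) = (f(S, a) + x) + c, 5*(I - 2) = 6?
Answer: 289/25 ≈ 11.560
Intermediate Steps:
I = 16/5 (I = 2 + (1/5)*6 = 2 + 6/5 = 16/5 ≈ 3.2000)
f(t, V) = 16 - 16*V/5 (f(t, V) = (5 - V)*(16/5) = 16 - 16*V/5)
p(x, a) = 14 + x - 16*a/5 (p(x, a) = ((16 - 16*a/5) + x) - 2 = (16 + x - 16*a/5) - 2 = 14 + x - 16*a/5)
((26 + 1) + p(-6, 7 + 5))**2 = ((26 + 1) + (14 - 6 - 16*(7 + 5)/5))**2 = (27 + (14 - 6 - 16/5*12))**2 = (27 + (14 - 6 - 192/5))**2 = (27 - 152/5)**2 = (-17/5)**2 = 289/25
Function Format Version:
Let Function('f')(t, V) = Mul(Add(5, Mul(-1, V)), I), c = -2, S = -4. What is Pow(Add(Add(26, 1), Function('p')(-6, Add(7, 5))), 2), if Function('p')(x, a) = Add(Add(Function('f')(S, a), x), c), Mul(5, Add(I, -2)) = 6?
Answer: Rational(289, 25) ≈ 11.560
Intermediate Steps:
I = Rational(16, 5) (I = Add(2, Mul(Rational(1, 5), 6)) = Add(2, Rational(6, 5)) = Rational(16, 5) ≈ 3.2000)
Function('f')(t, V) = Add(16, Mul(Rational(-16, 5), V)) (Function('f')(t, V) = Mul(Add(5, Mul(-1, V)), Rational(16, 5)) = Add(16, Mul(Rational(-16, 5), V)))
Function('p')(x, a) = Add(14, x, Mul(Rational(-16, 5), a)) (Function('p')(x, a) = Add(Add(Add(16, Mul(Rational(-16, 5), a)), x), -2) = Add(Add(16, x, Mul(Rational(-16, 5), a)), -2) = Add(14, x, Mul(Rational(-16, 5), a)))
Pow(Add(Add(26, 1), Function('p')(-6, Add(7, 5))), 2) = Pow(Add(Add(26, 1), Add(14, -6, Mul(Rational(-16, 5), Add(7, 5)))), 2) = Pow(Add(27, Add(14, -6, Mul(Rational(-16, 5), 12))), 2) = Pow(Add(27, Add(14, -6, Rational(-192, 5))), 2) = Pow(Add(27, Rational(-152, 5)), 2) = Pow(Rational(-17, 5), 2) = Rational(289, 25)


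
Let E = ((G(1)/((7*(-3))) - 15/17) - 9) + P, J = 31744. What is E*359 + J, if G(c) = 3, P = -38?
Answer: 1725851/119 ≈ 14503.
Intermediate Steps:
E = -5715/119 (E = ((3/((7*(-3))) - 15/17) - 9) - 38 = ((3/(-21) - 15*1/17) - 9) - 38 = ((3*(-1/21) - 15/17) - 9) - 38 = ((-⅐ - 15/17) - 9) - 38 = (-122/119 - 9) - 38 = -1193/119 - 38 = -5715/119 ≈ -48.025)
E*359 + J = -5715/119*359 + 31744 = -2051685/119 + 31744 = 1725851/119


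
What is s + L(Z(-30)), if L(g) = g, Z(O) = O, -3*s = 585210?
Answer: -195100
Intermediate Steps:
s = -195070 (s = -⅓*585210 = -195070)
s + L(Z(-30)) = -195070 - 30 = -195100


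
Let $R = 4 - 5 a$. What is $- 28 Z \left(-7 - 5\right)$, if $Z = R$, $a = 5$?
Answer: $-7056$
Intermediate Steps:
$R = -21$ ($R = 4 - 25 = -21$)
$Z = -21$
$- 28 Z \left(-7 - 5\right) = \left(-28\right) \left(-21\right) \left(-7 - 5\right) = 588 \left(-12\right) = -7056$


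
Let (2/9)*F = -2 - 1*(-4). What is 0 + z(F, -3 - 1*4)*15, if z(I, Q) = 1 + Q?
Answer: -90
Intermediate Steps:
F = 9 (F = 9*(-2 - 1*(-4))/2 = 9*(-2 + 4)/2 = (9/2)*2 = 9)
0 + z(F, -3 - 1*4)*15 = 0 + (1 + (-3 - 1*4))*15 = 0 + (1 + (-3 - 4))*15 = 0 + (1 - 7)*15 = 0 - 6*15 = 0 - 90 = -90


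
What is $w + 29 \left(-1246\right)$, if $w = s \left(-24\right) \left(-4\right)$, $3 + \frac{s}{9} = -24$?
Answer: $-59462$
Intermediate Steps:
$s = -243$ ($s = -27 + 9 \left(-24\right) = -27 - 216 = -243$)
$w = -23328$ ($w = \left(-243\right) \left(-24\right) \left(-4\right) = 5832 \left(-4\right) = -23328$)
$w + 29 \left(-1246\right) = -23328 + 29 \left(-1246\right) = -23328 - 36134 = -59462$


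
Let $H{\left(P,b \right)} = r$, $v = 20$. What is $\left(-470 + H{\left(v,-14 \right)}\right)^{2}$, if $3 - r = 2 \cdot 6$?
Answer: $229441$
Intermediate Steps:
$r = -9$ ($r = 3 - 2 \cdot 6 = 3 - 12 = -9$)
$H{\left(P,b \right)} = -9$
$\left(-470 + H{\left(v,-14 \right)}\right)^{2} = \left(-470 - 9\right)^{2} = \left(-479\right)^{2} = 229441$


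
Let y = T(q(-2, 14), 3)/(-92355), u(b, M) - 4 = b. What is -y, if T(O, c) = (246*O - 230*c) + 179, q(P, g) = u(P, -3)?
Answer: -19/92355 ≈ -0.00020573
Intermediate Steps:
u(b, M) = 4 + b
q(P, g) = 4 + P
T(O, c) = 179 - 230*c + 246*O (T(O, c) = (-230*c + 246*O) + 179 = 179 - 230*c + 246*O)
y = 19/92355 (y = (179 - 230*3 + 246*(4 - 2))/(-92355) = (179 - 690 + 246*2)*(-1/92355) = (179 - 690 + 492)*(-1/92355) = -19*(-1/92355) = 19/92355 ≈ 0.00020573)
-y = -1*19/92355 = -19/92355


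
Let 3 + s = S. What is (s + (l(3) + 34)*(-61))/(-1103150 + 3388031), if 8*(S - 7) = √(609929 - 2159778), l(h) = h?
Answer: -751/761627 + I*√1549849/18279048 ≈ -0.00098605 + 6.8107e-5*I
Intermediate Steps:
S = 7 + I*√1549849/8 (S = 7 + √(609929 - 2159778)/8 = 7 + √(-1549849)/8 = 7 + (I*√1549849)/8 = 7 + I*√1549849/8 ≈ 7.0 + 155.62*I)
s = 4 + I*√1549849/8 (s = -3 + (7 + I*√1549849/8) = 4 + I*√1549849/8 ≈ 4.0 + 155.62*I)
(s + (l(3) + 34)*(-61))/(-1103150 + 3388031) = ((4 + I*√1549849/8) + (3 + 34)*(-61))/(-1103150 + 3388031) = ((4 + I*√1549849/8) + 37*(-61))/2284881 = ((4 + I*√1549849/8) - 2257)*(1/2284881) = (-2253 + I*√1549849/8)*(1/2284881) = -751/761627 + I*√1549849/18279048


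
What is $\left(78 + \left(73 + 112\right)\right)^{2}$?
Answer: $69169$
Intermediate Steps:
$\left(78 + \left(73 + 112\right)\right)^{2} = \left(78 + 185\right)^{2} = 263^{2} = 69169$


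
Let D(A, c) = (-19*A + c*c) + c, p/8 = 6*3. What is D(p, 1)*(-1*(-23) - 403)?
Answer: 1038920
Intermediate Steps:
p = 144 (p = 8*(6*3) = 8*18 = 144)
D(A, c) = c + c² - 19*A (D(A, c) = (-19*A + c²) + c = (c² - 19*A) + c = c + c² - 19*A)
D(p, 1)*(-1*(-23) - 403) = (1 + 1² - 19*144)*(-1*(-23) - 403) = (1 + 1 - 2736)*(23 - 403) = -2734*(-380) = 1038920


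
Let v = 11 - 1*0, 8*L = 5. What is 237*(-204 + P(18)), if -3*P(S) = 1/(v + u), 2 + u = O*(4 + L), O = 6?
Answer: -7107472/147 ≈ -48350.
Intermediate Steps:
L = 5/8 (L = (⅛)*5 = 5/8 ≈ 0.62500)
u = 103/4 (u = -2 + 6*(4 + 5/8) = -2 + 6*(37/8) = -2 + 111/4 = 103/4 ≈ 25.750)
v = 11 (v = 11 + 0 = 11)
P(S) = -4/441 (P(S) = -1/(3*(11 + 103/4)) = -1/(3*147/4) = -⅓*4/147 = -4/441)
237*(-204 + P(18)) = 237*(-204 - 4/441) = 237*(-89968/441) = -7107472/147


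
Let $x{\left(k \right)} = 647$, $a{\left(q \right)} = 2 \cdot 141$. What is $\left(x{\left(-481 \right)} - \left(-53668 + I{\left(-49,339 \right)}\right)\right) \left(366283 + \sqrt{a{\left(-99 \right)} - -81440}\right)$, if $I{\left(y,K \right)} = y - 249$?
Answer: $20003813479 + 54613 \sqrt{81722} \approx 2.0019 \cdot 10^{10}$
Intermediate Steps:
$a{\left(q \right)} = 282$
$I{\left(y,K \right)} = -249 + y$ ($I{\left(y,K \right)} = y - 249 = -249 + y$)
$\left(x{\left(-481 \right)} - \left(-53668 + I{\left(-49,339 \right)}\right)\right) \left(366283 + \sqrt{a{\left(-99 \right)} - -81440}\right) = \left(647 + \left(53668 - \left(-249 - 49\right)\right)\right) \left(366283 + \sqrt{282 - -81440}\right) = \left(647 + \left(53668 - -298\right)\right) \left(366283 + \sqrt{282 + 81440}\right) = \left(647 + \left(53668 + 298\right)\right) \left(366283 + \sqrt{81722}\right) = \left(647 + 53966\right) \left(366283 + \sqrt{81722}\right) = 54613 \left(366283 + \sqrt{81722}\right) = 20003813479 + 54613 \sqrt{81722}$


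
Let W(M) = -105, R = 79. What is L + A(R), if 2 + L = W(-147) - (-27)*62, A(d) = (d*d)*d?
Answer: 494606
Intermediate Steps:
A(d) = d**3 (A(d) = d**2*d = d**3)
L = 1567 (L = -2 + (-105 - (-27)*62) = -2 + (-105 - 1*(-1674)) = -2 + (-105 + 1674) = -2 + 1569 = 1567)
L + A(R) = 1567 + 79**3 = 1567 + 493039 = 494606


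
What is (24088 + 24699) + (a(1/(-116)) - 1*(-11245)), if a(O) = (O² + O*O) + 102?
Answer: 404581553/6728 ≈ 60134.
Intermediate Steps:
a(O) = 102 + 2*O² (a(O) = (O² + O²) + 102 = 2*O² + 102 = 102 + 2*O²)
(24088 + 24699) + (a(1/(-116)) - 1*(-11245)) = (24088 + 24699) + ((102 + 2*(1/(-116))²) - 1*(-11245)) = 48787 + ((102 + 2*(-1/116)²) + 11245) = 48787 + ((102 + 2*(1/13456)) + 11245) = 48787 + ((102 + 1/6728) + 11245) = 48787 + (686257/6728 + 11245) = 48787 + 76342617/6728 = 404581553/6728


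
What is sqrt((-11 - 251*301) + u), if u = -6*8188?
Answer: I*sqrt(124690) ≈ 353.11*I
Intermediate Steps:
u = -49128
sqrt((-11 - 251*301) + u) = sqrt((-11 - 251*301) - 49128) = sqrt((-11 - 75551) - 49128) = sqrt(-75562 - 49128) = sqrt(-124690) = I*sqrt(124690)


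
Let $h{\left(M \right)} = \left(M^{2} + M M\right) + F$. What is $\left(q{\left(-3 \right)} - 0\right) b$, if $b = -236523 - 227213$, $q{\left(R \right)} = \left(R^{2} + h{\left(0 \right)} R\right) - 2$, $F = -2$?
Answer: $-6028568$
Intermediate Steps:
$h{\left(M \right)} = -2 + 2 M^{2}$ ($h{\left(M \right)} = \left(M^{2} + M M\right) - 2 = \left(M^{2} + M^{2}\right) - 2 = 2 M^{2} - 2 = -2 + 2 M^{2}$)
$q{\left(R \right)} = -2 + R^{2} - 2 R$ ($q{\left(R \right)} = \left(R^{2} + \left(-2 + 2 \cdot 0^{2}\right) R\right) - 2 = \left(R^{2} + \left(-2 + 2 \cdot 0\right) R\right) - 2 = \left(R^{2} + \left(-2 + 0\right) R\right) - 2 = \left(R^{2} - 2 R\right) - 2 = -2 + R^{2} - 2 R$)
$b = -463736$
$\left(q{\left(-3 \right)} - 0\right) b = \left(\left(-2 + \left(-3\right)^{2} - -6\right) - 0\right) \left(-463736\right) = \left(\left(-2 + 9 + 6\right) + 0\right) \left(-463736\right) = \left(13 + 0\right) \left(-463736\right) = 13 \left(-463736\right) = -6028568$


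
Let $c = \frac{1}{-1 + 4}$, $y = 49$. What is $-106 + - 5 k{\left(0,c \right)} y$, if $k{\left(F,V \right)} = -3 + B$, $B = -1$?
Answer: $874$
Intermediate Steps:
$c = \frac{1}{3} \approx 0.33333$
$k{\left(F,V \right)} = -4$ ($k{\left(F,V \right)} = -3 - 1 = -4$)
$-106 + - 5 k{\left(0,c \right)} y = -106 + \left(-5\right) \left(-4\right) 49 = -106 + 20 \cdot 49 = -106 + 980 = 874$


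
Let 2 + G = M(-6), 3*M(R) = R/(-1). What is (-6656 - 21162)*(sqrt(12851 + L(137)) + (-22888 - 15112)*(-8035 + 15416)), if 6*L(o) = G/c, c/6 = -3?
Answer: 7802337004000 - 27818*sqrt(12851) ≈ 7.8023e+12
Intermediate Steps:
M(R) = -R/3 (M(R) = (R/(-1))/3 = (R*(-1))/3 = (-R)/3 = -R/3)
c = -18 (c = 6*(-3) = -18)
G = 0 (G = -2 - 1/3*(-6) = -2 + 2 = 0)
L(o) = 0 (L(o) = (0/(-18))/6 = (0*(-1/18))/6 = (1/6)*0 = 0)
(-6656 - 21162)*(sqrt(12851 + L(137)) + (-22888 - 15112)*(-8035 + 15416)) = (-6656 - 21162)*(sqrt(12851 + 0) + (-22888 - 15112)*(-8035 + 15416)) = -27818*(sqrt(12851) - 38000*7381) = -27818*(sqrt(12851) - 280478000) = -27818*(-280478000 + sqrt(12851)) = 7802337004000 - 27818*sqrt(12851)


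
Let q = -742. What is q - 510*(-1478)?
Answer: 753038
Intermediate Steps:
q - 510*(-1478) = -742 - 510*(-1478) = -742 + 753780 = 753038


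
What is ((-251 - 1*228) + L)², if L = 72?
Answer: 165649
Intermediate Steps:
((-251 - 1*228) + L)² = ((-251 - 1*228) + 72)² = ((-251 - 228) + 72)² = (-479 + 72)² = (-407)² = 165649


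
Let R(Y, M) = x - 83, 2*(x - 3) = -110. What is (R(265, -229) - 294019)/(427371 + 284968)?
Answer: -294154/712339 ≈ -0.41294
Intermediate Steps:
x = -52 (x = 3 + (½)*(-110) = 3 - 55 = -52)
R(Y, M) = -135 (R(Y, M) = -52 - 83 = -135)
(R(265, -229) - 294019)/(427371 + 284968) = (-135 - 294019)/(427371 + 284968) = -294154/712339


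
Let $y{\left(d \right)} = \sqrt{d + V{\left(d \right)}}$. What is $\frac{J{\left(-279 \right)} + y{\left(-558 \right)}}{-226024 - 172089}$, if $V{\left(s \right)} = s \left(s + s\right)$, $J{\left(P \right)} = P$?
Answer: $\frac{279}{398113} - \frac{3 \sqrt{69130}}{398113} \approx -0.0012805$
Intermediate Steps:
$V{\left(s \right)} = 2 s^{2}$ ($V{\left(s \right)} = s 2 s = 2 s^{2}$)
$y{\left(d \right)} = \sqrt{d + 2 d^{2}}$
$\frac{J{\left(-279 \right)} + y{\left(-558 \right)}}{-226024 - 172089} = \frac{-279 + \sqrt{- 558 \left(1 + 2 \left(-558\right)\right)}}{-226024 - 172089} = \frac{-279 + \sqrt{- 558 \left(1 - 1116\right)}}{-398113} = \left(-279 + \sqrt{\left(-558\right) \left(-1115\right)}\right) \left(- \frac{1}{398113}\right) = \left(-279 + \sqrt{622170}\right) \left(- \frac{1}{398113}\right) = \left(-279 + 3 \sqrt{69130}\right) \left(- \frac{1}{398113}\right) = \frac{279}{398113} - \frac{3 \sqrt{69130}}{398113}$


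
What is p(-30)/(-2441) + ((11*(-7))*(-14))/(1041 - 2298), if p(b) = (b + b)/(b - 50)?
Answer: -10529363/12273348 ≈ -0.85790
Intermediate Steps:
p(b) = 2*b/(-50 + b) (p(b) = (2*b)/(-50 + b) = 2*b/(-50 + b))
p(-30)/(-2441) + ((11*(-7))*(-14))/(1041 - 2298) = (2*(-30)/(-50 - 30))/(-2441) + ((11*(-7))*(-14))/(1041 - 2298) = (2*(-30)/(-80))*(-1/2441) - 77*(-14)/(-1257) = (2*(-30)*(-1/80))*(-1/2441) + 1078*(-1/1257) = (3/4)*(-1/2441) - 1078/1257 = -3/9764 - 1078/1257 = -10529363/12273348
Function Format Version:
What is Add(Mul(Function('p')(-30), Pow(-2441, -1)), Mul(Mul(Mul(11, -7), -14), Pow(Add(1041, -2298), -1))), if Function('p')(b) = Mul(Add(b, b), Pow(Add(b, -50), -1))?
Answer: Rational(-10529363, 12273348) ≈ -0.85790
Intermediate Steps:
Function('p')(b) = Mul(2, b, Pow(Add(-50, b), -1)) (Function('p')(b) = Mul(Mul(2, b), Pow(Add(-50, b), -1)) = Mul(2, b, Pow(Add(-50, b), -1)))
Add(Mul(Function('p')(-30), Pow(-2441, -1)), Mul(Mul(Mul(11, -7), -14), Pow(Add(1041, -2298), -1))) = Add(Mul(Mul(2, -30, Pow(Add(-50, -30), -1)), Pow(-2441, -1)), Mul(Mul(Mul(11, -7), -14), Pow(Add(1041, -2298), -1))) = Add(Mul(Mul(2, -30, Pow(-80, -1)), Rational(-1, 2441)), Mul(Mul(-77, -14), Pow(-1257, -1))) = Add(Mul(Mul(2, -30, Rational(-1, 80)), Rational(-1, 2441)), Mul(1078, Rational(-1, 1257))) = Add(Mul(Rational(3, 4), Rational(-1, 2441)), Rational(-1078, 1257)) = Add(Rational(-3, 9764), Rational(-1078, 1257)) = Rational(-10529363, 12273348)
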